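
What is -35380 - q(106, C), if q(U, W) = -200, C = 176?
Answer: -35180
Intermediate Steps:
-35380 - q(106, C) = -35380 - 1*(-200) = -35380 + 200 = -35180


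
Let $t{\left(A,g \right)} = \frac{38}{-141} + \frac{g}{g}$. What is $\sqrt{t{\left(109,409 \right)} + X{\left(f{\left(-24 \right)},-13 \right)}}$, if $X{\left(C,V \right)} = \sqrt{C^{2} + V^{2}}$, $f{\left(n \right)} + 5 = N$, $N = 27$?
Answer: $\frac{\sqrt{14523 + 19881 \sqrt{653}}}{141} \approx 5.1268$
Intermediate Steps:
$f{\left(n \right)} = 22$ ($f{\left(n \right)} = -5 + 27 = 22$)
$t{\left(A,g \right)} = \frac{103}{141}$ ($t{\left(A,g \right)} = 38 \left(- \frac{1}{141}\right) + 1 = - \frac{38}{141} + 1 = \frac{103}{141}$)
$\sqrt{t{\left(109,409 \right)} + X{\left(f{\left(-24 \right)},-13 \right)}} = \sqrt{\frac{103}{141} + \sqrt{22^{2} + \left(-13\right)^{2}}} = \sqrt{\frac{103}{141} + \sqrt{484 + 169}} = \sqrt{\frac{103}{141} + \sqrt{653}}$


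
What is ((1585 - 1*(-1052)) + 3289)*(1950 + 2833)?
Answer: 28344058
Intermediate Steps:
((1585 - 1*(-1052)) + 3289)*(1950 + 2833) = ((1585 + 1052) + 3289)*4783 = (2637 + 3289)*4783 = 5926*4783 = 28344058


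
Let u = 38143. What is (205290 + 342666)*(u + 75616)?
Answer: 62334926604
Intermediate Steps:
(205290 + 342666)*(u + 75616) = (205290 + 342666)*(38143 + 75616) = 547956*113759 = 62334926604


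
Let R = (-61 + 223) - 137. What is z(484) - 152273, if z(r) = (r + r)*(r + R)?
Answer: 340439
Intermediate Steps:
R = 25 (R = 162 - 137 = 25)
z(r) = 2*r*(25 + r) (z(r) = (r + r)*(r + 25) = (2*r)*(25 + r) = 2*r*(25 + r))
z(484) - 152273 = 2*484*(25 + 484) - 152273 = 2*484*509 - 152273 = 492712 - 152273 = 340439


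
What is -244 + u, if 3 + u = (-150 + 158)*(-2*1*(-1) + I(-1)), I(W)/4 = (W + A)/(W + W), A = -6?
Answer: -119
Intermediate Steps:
I(W) = 2*(-6 + W)/W (I(W) = 4*((W - 6)/(W + W)) = 4*((-6 + W)/((2*W))) = 4*((-6 + W)*(1/(2*W))) = 4*((-6 + W)/(2*W)) = 2*(-6 + W)/W)
u = 125 (u = -3 + (-150 + 158)*(-2*1*(-1) + (2 - 12/(-1))) = -3 + 8*(-2*(-1) + (2 - 12*(-1))) = -3 + 8*(2 + (2 + 12)) = -3 + 8*(2 + 14) = -3 + 8*16 = -3 + 128 = 125)
-244 + u = -244 + 125 = -119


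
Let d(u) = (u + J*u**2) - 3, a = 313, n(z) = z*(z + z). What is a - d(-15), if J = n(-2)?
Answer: -1469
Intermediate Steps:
n(z) = 2*z**2 (n(z) = z*(2*z) = 2*z**2)
J = 8 (J = 2*(-2)**2 = 2*4 = 8)
d(u) = -3 + u + 8*u**2 (d(u) = (u + 8*u**2) - 3 = -3 + u + 8*u**2)
a - d(-15) = 313 - (-3 - 15 + 8*(-15)**2) = 313 - (-3 - 15 + 8*225) = 313 - (-3 - 15 + 1800) = 313 - 1*1782 = 313 - 1782 = -1469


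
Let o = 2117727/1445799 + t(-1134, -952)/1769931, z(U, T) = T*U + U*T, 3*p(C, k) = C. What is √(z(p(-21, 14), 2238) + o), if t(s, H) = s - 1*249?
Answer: 4*I*√17589310935162353419129923/94776461847 ≈ 177.0*I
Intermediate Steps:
p(C, k) = C/3
t(s, H) = -249 + s (t(s, H) = s - 249 = -249 + s)
z(U, T) = 2*T*U (z(U, T) = T*U + T*U = 2*T*U)
o = 416247902980/284329385541 (o = 2117727/1445799 + (-249 - 1134)/1769931 = 2117727*(1/1445799) - 1383*1/1769931 = 705909/481933 - 461/589977 = 416247902980/284329385541 ≈ 1.4640)
√(z(p(-21, 14), 2238) + o) = √(2*2238*((⅓)*(-21)) + 416247902980/284329385541) = √(2*2238*(-7) + 416247902980/284329385541) = √(-31332 + 416247902980/284329385541) = √(-8908192059867632/284329385541) = 4*I*√17589310935162353419129923/94776461847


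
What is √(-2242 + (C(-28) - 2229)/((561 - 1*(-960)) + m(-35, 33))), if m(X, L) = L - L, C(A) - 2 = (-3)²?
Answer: 10*I*√34123/39 ≈ 47.365*I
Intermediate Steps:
C(A) = 11 (C(A) = 2 + (-3)² = 2 + 9 = 11)
m(X, L) = 0
√(-2242 + (C(-28) - 2229)/((561 - 1*(-960)) + m(-35, 33))) = √(-2242 + (11 - 2229)/((561 - 1*(-960)) + 0)) = √(-2242 - 2218/((561 + 960) + 0)) = √(-2242 - 2218/(1521 + 0)) = √(-2242 - 2218/1521) = √(-3412300/1521) = 10*I*√34123/39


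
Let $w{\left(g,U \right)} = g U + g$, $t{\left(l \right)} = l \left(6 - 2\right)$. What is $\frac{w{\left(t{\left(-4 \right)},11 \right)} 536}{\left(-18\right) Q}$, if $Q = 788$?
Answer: $\frac{4288}{591} \approx 7.2555$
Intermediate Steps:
$t{\left(l \right)} = 4 l$ ($t{\left(l \right)} = l 4 = 4 l$)
$w{\left(g,U \right)} = g + U g$ ($w{\left(g,U \right)} = U g + g = g + U g$)
$\frac{w{\left(t{\left(-4 \right)},11 \right)} 536}{\left(-18\right) Q} = \frac{4 \left(-4\right) \left(1 + 11\right) 536}{\left(-18\right) 788} = \frac{\left(-16\right) 12 \cdot 536}{-14184} = \left(-192\right) 536 \left(- \frac{1}{14184}\right) = \left(-102912\right) \left(- \frac{1}{14184}\right) = \frac{4288}{591}$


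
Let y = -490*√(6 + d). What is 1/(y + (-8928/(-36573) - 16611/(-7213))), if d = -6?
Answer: 87933683/223970589 ≈ 0.39261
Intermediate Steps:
y = 0 (y = -490*√(6 - 6) = -490*√0 = -490*0 = 0)
1/(y + (-8928/(-36573) - 16611/(-7213))) = 1/(0 + (-8928/(-36573) - 16611/(-7213))) = 1/(0 + (-8928*(-1/36573) - 16611*(-1/7213))) = 1/(0 + (2976/12191 + 16611/7213)) = 1/(0 + 223970589/87933683) = 1/(223970589/87933683) = 87933683/223970589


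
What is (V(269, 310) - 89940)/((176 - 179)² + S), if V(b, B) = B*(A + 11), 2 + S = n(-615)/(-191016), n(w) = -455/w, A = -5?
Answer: -59126765184/4698991 ≈ -12583.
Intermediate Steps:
S = -6712861/3356424 (S = -2 - 455/(-615)/(-191016) = -2 - 455*(-1/615)*(-1/191016) = -2 + (91/123)*(-1/191016) = -2 - 13/3356424 = -6712861/3356424 ≈ -2.0000)
V(b, B) = 6*B (V(b, B) = B*(-5 + 11) = B*6 = 6*B)
(V(269, 310) - 89940)/((176 - 179)² + S) = (6*310 - 89940)/((176 - 179)² - 6712861/3356424) = (1860 - 89940)/((-3)² - 6712861/3356424) = -88080/(9 - 6712861/3356424) = -88080/23494955/3356424 = -88080*3356424/23494955 = -59126765184/4698991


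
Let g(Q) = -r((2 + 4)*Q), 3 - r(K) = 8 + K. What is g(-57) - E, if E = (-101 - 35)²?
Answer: -18833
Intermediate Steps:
r(K) = -5 - K (r(K) = 3 - (8 + K) = 3 + (-8 - K) = -5 - K)
g(Q) = 5 + 6*Q (g(Q) = -(-5 - (2 + 4)*Q) = -(-5 - 6*Q) = 5 + 6*Q)
E = 18496 (E = (-136)² = 18496)
g(-57) - E = (5 + 6*(-57)) - 1*18496 = (5 - 342) - 18496 = -337 - 18496 = -18833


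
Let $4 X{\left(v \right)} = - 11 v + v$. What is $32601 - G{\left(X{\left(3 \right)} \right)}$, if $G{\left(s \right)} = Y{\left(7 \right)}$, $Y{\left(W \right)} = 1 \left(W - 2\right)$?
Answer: $32596$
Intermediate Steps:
$X{\left(v \right)} = - \frac{5 v}{2}$ ($X{\left(v \right)} = \frac{- 11 v + v}{4} = \frac{\left(-10\right) v}{4} = - \frac{5 v}{2}$)
$Y{\left(W \right)} = -2 + W$ ($Y{\left(W \right)} = 1 \left(-2 + W\right) = -2 + W$)
$G{\left(s \right)} = 5$ ($G{\left(s \right)} = -2 + 7 = 5$)
$32601 - G{\left(X{\left(3 \right)} \right)} = 32601 - 5 = 32596$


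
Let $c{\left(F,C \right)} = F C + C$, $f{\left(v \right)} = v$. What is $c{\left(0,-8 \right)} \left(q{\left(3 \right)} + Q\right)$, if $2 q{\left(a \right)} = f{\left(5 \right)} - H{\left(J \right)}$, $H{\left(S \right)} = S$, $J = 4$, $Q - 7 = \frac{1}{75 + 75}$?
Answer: $- \frac{4504}{75} \approx -60.053$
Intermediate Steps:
$Q = \frac{1051}{150}$ ($Q = 7 + \frac{1}{75 + 75} = 7 + \frac{1}{150} = \frac{1051}{150} \approx 7.0067$)
$c{\left(F,C \right)} = C + C F$ ($c{\left(F,C \right)} = C F + C = C + C F$)
$q{\left(a \right)} = \frac{1}{2}$ ($q{\left(a \right)} = \frac{5 - 4}{2} = \frac{1}{2} \cdot 1 = \frac{1}{2}$)
$c{\left(0,-8 \right)} \left(q{\left(3 \right)} + Q\right) = - 8 \left(1 + 0\right) \left(\frac{1}{2} + \frac{1051}{150}\right) = \left(-8\right) 1 \cdot \frac{563}{75} = \left(-8\right) \frac{563}{75} = - \frac{4504}{75}$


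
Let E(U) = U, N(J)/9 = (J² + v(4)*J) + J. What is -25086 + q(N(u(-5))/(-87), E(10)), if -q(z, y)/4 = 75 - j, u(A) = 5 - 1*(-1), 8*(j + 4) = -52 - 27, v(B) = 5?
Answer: -50883/2 ≈ -25442.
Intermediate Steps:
j = -111/8 (j = -4 + (-52 - 27)/8 = -4 + (⅛)*(-79) = -4 - 79/8 = -111/8 ≈ -13.875)
u(A) = 6 (u(A) = 5 + 1 = 6)
N(J) = 9*J² + 54*J (N(J) = 9*((J² + 5*J) + J) = 9*(J² + 6*J) = 9*J² + 54*J)
q(z, y) = -711/2 (q(z, y) = -4*(75 - 1*(-111/8)) = -4*(75 + 111/8) = -4*711/8 = -711/2)
-25086 + q(N(u(-5))/(-87), E(10)) = -25086 - 711/2 = -50883/2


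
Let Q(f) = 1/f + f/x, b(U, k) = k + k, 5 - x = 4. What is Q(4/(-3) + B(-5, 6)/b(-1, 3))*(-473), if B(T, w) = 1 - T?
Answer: 4730/3 ≈ 1576.7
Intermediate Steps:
x = 1 (x = 5 - 1*4 = 5 - 4 = 1)
b(U, k) = 2*k
Q(f) = f + 1/f (Q(f) = 1/f + f/1 = 1/f + f*1 = 1/f + f = f + 1/f)
Q(4/(-3) + B(-5, 6)/b(-1, 3))*(-473) = ((4/(-3) + (1 - 1*(-5))/((2*3))) + 1/(4/(-3) + (1 - 1*(-5))/((2*3))))*(-473) = ((4*(-⅓) + (1 + 5)/6) + 1/(4*(-⅓) + (1 + 5)/6))*(-473) = ((-4/3 + 6*(⅙)) + 1/(-4/3 + 6*(⅙)))*(-473) = ((-4/3 + 1) + 1/(-4/3 + 1))*(-473) = (-⅓ + 1/(-⅓))*(-473) = (-⅓ - 3)*(-473) = -10/3*(-473) = 4730/3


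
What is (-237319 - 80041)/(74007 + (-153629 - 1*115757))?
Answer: 317360/195379 ≈ 1.6243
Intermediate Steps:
(-237319 - 80041)/(74007 + (-153629 - 1*115757)) = -317360/(74007 + (-153629 - 115757)) = -317360/(74007 - 269386) = -317360/(-195379) = -317360*(-1/195379) = 317360/195379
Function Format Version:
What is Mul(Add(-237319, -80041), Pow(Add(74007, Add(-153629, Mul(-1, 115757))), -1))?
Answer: Rational(317360, 195379) ≈ 1.6243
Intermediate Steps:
Mul(Add(-237319, -80041), Pow(Add(74007, Add(-153629, Mul(-1, 115757))), -1)) = Mul(-317360, Pow(Add(74007, Add(-153629, -115757)), -1)) = Mul(-317360, Pow(Add(74007, -269386), -1)) = Mul(-317360, Pow(-195379, -1)) = Mul(-317360, Rational(-1, 195379)) = Rational(317360, 195379)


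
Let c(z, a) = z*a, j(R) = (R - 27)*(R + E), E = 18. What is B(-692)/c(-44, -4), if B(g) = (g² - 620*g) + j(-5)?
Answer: 56718/11 ≈ 5156.2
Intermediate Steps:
j(R) = (-27 + R)*(18 + R) (j(R) = (R - 27)*(R + 18) = (-27 + R)*(18 + R))
c(z, a) = a*z
B(g) = -416 + g² - 620*g (B(g) = (g² - 620*g) + (-486 + (-5)² - 9*(-5)) = (g² - 620*g) + (-486 + 25 + 45) = (g² - 620*g) - 416 = -416 + g² - 620*g)
B(-692)/c(-44, -4) = (-416 + (-692)² - 620*(-692))/((-4*(-44))) = (-416 + 478864 + 429040)/176 = 907488*(1/176) = 56718/11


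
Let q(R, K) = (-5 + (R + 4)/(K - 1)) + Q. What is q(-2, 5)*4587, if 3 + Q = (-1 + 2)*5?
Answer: -22935/2 ≈ -11468.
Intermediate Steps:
Q = 2 (Q = -3 + (-1 + 2)*5 = -3 + 1*5 = -3 + 5 = 2)
q(R, K) = -3 + (4 + R)/(-1 + K) (q(R, K) = (-5 + (R + 4)/(K - 1)) + 2 = (-5 + (4 + R)/(-1 + K)) + 2 = -3 + (4 + R)/(-1 + K))
q(-2, 5)*4587 = ((7 - 2 - 3*5)/(-1 + 5))*4587 = ((7 - 2 - 15)/4)*4587 = ((1/4)*(-10))*4587 = -5/2*4587 = -22935/2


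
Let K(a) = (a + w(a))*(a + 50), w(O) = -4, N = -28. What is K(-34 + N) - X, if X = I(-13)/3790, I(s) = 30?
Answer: 300165/379 ≈ 791.99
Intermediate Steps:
X = 3/379 (X = 30/3790 = 30*(1/3790) = 3/379 ≈ 0.0079156)
K(a) = (-4 + a)*(50 + a) (K(a) = (a - 4)*(a + 50) = (-4 + a)*(50 + a))
K(-34 + N) - X = (-200 + (-34 - 28)² + 46*(-34 - 28)) - 1*3/379 = (-200 + (-62)² + 46*(-62)) - 3/379 = (-200 + 3844 - 2852) - 3/379 = 792 - 3/379 = 300165/379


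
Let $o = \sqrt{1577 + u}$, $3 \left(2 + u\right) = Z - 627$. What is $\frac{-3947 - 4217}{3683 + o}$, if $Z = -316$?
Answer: $- \frac{90204036}{40689685} + \frac{8164 \sqrt{11346}}{40689685} \approx -2.1955$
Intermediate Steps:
$u = - \frac{949}{3}$ ($u = -2 + \frac{-316 - 627}{3} = -2 + \frac{1}{3} \left(-943\right) = -2 - \frac{943}{3} = - \frac{949}{3} \approx -316.33$)
$o = \frac{\sqrt{11346}}{3}$ ($o = \sqrt{1577 - \frac{949}{3}} = \sqrt{\frac{3782}{3}} = \frac{\sqrt{11346}}{3} \approx 35.506$)
$\frac{-3947 - 4217}{3683 + o} = \frac{-3947 - 4217}{3683 + \frac{\sqrt{11346}}{3}} = - \frac{8164}{3683 + \frac{\sqrt{11346}}{3}}$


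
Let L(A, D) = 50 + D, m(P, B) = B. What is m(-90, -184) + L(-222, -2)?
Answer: -136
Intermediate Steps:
m(-90, -184) + L(-222, -2) = -184 + (50 - 2) = -184 + 48 = -136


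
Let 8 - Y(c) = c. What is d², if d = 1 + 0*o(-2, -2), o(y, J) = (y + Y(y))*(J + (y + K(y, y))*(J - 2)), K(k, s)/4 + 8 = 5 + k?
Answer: 1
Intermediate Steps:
K(k, s) = -12 + 4*k (K(k, s) = -32 + 4*(5 + k) = -32 + (20 + 4*k) = -12 + 4*k)
Y(c) = 8 - c
o(y, J) = 8*J + 8*(-12 + 5*y)*(-2 + J) (o(y, J) = (y + (8 - y))*(J + (y + (-12 + 4*y))*(J - 2)) = 8*(J + (-12 + 5*y)*(-2 + J)) = 8*J + 8*(-12 + 5*y)*(-2 + J))
d = 1 (d = 1 + 0*(192 - 88*(-2) - 80*(-2) + 40*(-2)*(-2)) = 1 + 0*(192 + 176 + 160 + 160) = 1 + 0*688 = 1 + 0 = 1)
d² = 1² = 1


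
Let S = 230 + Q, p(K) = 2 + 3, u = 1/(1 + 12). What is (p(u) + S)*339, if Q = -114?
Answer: 41019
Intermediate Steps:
u = 1/13 ≈ 0.076923
p(K) = 5
S = 116 (S = 230 - 114 = 116)
(p(u) + S)*339 = (5 + 116)*339 = 121*339 = 41019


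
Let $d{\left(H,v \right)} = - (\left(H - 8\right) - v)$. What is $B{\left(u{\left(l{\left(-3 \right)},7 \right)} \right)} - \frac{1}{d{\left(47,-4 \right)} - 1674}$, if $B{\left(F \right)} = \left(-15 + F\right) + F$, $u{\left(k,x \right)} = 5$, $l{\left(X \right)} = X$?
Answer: $- \frac{8584}{1717} \approx -4.9994$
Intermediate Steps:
$d{\left(H,v \right)} = 8 + v - H$ ($d{\left(H,v \right)} = - (\left(-8 + H\right) - v) = - (-8 + H - v) = 8 + v - H$)
$B{\left(F \right)} = -15 + 2 F$
$B{\left(u{\left(l{\left(-3 \right)},7 \right)} \right)} - \frac{1}{d{\left(47,-4 \right)} - 1674} = \left(-15 + 2 \cdot 5\right) - \frac{1}{\left(8 - 4 - 47\right) - 1674} = \left(-15 + 10\right) - \frac{1}{\left(8 - 4 - 47\right) - 1674} = -5 - \frac{1}{-43 - 1674} = -5 - \frac{1}{-1717} = -5 - - \frac{1}{1717} = -5 + \frac{1}{1717} = - \frac{8584}{1717}$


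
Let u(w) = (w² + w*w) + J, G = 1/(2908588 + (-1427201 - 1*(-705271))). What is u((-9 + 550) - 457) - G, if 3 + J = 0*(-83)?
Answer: 30851557721/2186658 ≈ 14109.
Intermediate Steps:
G = 1/2186658 (G = 1/(2908588 + (-1427201 + 705271)) = 1/(2908588 - 721930) = 1/2186658 ≈ 4.5732e-7)
J = -3 (J = -3 + 0*(-83) = -3 + 0 = -3)
u(w) = -3 + 2*w² (u(w) = (w² + w*w) - 3 = (w² + w²) - 3 = 2*w² - 3 = -3 + 2*w²)
u((-9 + 550) - 457) - G = (-3 + 2*((-9 + 550) - 457)²) - 1*1/2186658 = (-3 + 2*(541 - 457)²) - 1/2186658 = (-3 + 2*84²) - 1/2186658 = (-3 + 2*7056) - 1/2186658 = (-3 + 14112) - 1/2186658 = 14109 - 1/2186658 = 30851557721/2186658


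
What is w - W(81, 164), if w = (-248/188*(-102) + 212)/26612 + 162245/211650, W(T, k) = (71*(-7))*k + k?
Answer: 1076696587558339/13236210030 ≈ 81345.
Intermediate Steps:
W(T, k) = -496*k (W(T, k) = -497*k + k = -496*k)
w = 10318878019/13236210030 (w = (-248*1/188*(-102) + 212)*(1/26612) + 162245*(1/211650) = (-62/47*(-102) + 212)*(1/26612) + 32449/42330 = (6324/47 + 212)*(1/26612) + 32449/42330 = (16288/47)*(1/26612) + 32449/42330 = 4072/312691 + 32449/42330 = 10318878019/13236210030 ≈ 0.77959)
w - W(81, 164) = 10318878019/13236210030 - (-496)*164 = 10318878019/13236210030 - 1*(-81344) = 10318878019/13236210030 + 81344 = 1076696587558339/13236210030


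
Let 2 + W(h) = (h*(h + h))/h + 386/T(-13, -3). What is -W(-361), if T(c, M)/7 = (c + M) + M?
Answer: 96678/133 ≈ 726.90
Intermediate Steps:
T(c, M) = 7*c + 14*M (T(c, M) = 7*((c + M) + M) = 7*((M + c) + M) = 7*(c + 2*M) = 7*c + 14*M)
W(h) = -652/133 + 2*h (W(h) = -2 + ((h*(h + h))/h + 386/(7*(-13) + 14*(-3))) = -2 + ((h*(2*h))/h + 386/(-91 - 42)) = -2 + ((2*h²)/h + 386/(-133)) = -2 + (2*h + 386*(-1/133)) = -2 + (2*h - 386/133) = -2 + (-386/133 + 2*h) = -652/133 + 2*h)
-W(-361) = -(-652/133 + 2*(-361)) = -(-652/133 - 722) = -1*(-96678/133) = 96678/133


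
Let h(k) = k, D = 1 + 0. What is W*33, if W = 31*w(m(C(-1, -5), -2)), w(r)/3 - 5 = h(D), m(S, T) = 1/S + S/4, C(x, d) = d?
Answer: 18414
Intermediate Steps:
D = 1
m(S, T) = 1/S + S/4 (m(S, T) = 1/S + S*(¼) = 1/S + S/4)
w(r) = 18 (w(r) = 15 + 3*1 = 15 + 3 = 18)
W = 558 (W = 31*18 = 558)
W*33 = 558*33 = 18414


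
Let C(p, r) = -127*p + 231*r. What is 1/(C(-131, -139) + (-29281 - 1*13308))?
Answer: -1/58061 ≈ -1.7223e-5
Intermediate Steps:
1/(C(-131, -139) + (-29281 - 1*13308)) = 1/((-127*(-131) + 231*(-139)) + (-29281 - 1*13308)) = 1/((16637 - 32109) + (-29281 - 13308)) = 1/(-15472 - 42589) = 1/(-58061) = -1/58061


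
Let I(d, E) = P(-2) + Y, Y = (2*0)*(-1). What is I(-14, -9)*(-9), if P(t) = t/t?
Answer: -9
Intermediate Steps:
P(t) = 1
Y = 0 (Y = 0*(-1) = 0)
I(d, E) = 1 (I(d, E) = 1 + 0 = 1)
I(-14, -9)*(-9) = 1*(-9) = -9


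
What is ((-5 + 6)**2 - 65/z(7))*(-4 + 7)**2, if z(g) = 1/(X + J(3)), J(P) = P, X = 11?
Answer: -8181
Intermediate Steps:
z(g) = 1/14 (z(g) = 1/(11 + 3) = 1/14)
((-5 + 6)**2 - 65/z(7))*(-4 + 7)**2 = ((-5 + 6)**2 - 65/1/14)*(-4 + 7)**2 = (1**2 - 65*14)*3**2 = (1 - 910)*9 = -909*9 = -8181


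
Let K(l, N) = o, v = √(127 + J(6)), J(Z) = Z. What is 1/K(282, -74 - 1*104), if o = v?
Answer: √133/133 ≈ 0.086711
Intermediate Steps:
v = √133 (v = √(127 + 6) = √133 ≈ 11.533)
o = √133 ≈ 11.533
K(l, N) = √133
1/K(282, -74 - 1*104) = 1/(√133) = √133/133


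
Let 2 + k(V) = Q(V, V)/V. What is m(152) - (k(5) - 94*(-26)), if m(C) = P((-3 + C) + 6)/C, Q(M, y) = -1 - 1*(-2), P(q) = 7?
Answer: -1856037/760 ≈ -2442.2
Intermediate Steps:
Q(M, y) = 1 (Q(M, y) = -1 + 2 = 1)
m(C) = 7/C
k(V) = -2 + 1/V
m(152) - (k(5) - 94*(-26)) = 7/152 - ((-2 + 1/5) - 94*(-26)) = 7*(1/152) - ((-2 + ⅕) + 2444) = 7/152 - (-9/5 + 2444) = 7/152 - 1*12211/5 = 7/152 - 12211/5 = -1856037/760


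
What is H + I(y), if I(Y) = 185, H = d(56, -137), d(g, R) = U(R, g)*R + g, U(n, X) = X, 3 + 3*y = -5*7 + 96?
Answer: -7431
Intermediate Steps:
y = 58/3 (y = -1 + (-5*7 + 96)/3 = -1 + (-35 + 96)/3 = -1 + (1/3)*61 = -1 + 61/3 = 58/3 ≈ 19.333)
d(g, R) = g + R*g (d(g, R) = g*R + g = R*g + g = g + R*g)
H = -7616 (H = 56*(1 - 137) = 56*(-136) = -7616)
H + I(y) = -7616 + 185 = -7431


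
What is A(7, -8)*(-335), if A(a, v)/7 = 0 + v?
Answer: 18760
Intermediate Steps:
A(a, v) = 7*v (A(a, v) = 7*(0 + v) = 7*v)
A(7, -8)*(-335) = (7*(-8))*(-335) = -56*(-335) = 18760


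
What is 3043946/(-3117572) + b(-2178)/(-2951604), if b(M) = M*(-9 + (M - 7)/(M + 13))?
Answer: -54358224853981/55338831218282 ≈ -0.98228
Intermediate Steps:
b(M) = M*(-9 + (-7 + M)/(13 + M))
3043946/(-3117572) + b(-2178)/(-2951604) = 3043946/(-3117572) - 4*(-2178)*(31 + 2*(-2178))/(13 - 2178)/(-2951604) = 3043946*(-1/3117572) - 4*(-2178)*(31 - 4356)/(-2165)*(-1/2951604) = -1521973/1558786 - 4*(-2178)*(-1/2165)*(-4325)*(-1/2951604) = -1521973/1558786 + (7535880/433)*(-1/2951604) = -1521973/1558786 - 209330/35501237 = -54358224853981/55338831218282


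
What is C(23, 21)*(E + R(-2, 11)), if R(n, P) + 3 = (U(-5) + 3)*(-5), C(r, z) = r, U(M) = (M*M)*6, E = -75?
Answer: -19389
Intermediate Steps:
U(M) = 6*M**2 (U(M) = M**2*6 = 6*M**2)
R(n, P) = -768 (R(n, P) = -3 + (6*(-5)**2 + 3)*(-5) = -3 + (6*25 + 3)*(-5) = -3 + (150 + 3)*(-5) = -3 + 153*(-5) = -3 - 765 = -768)
C(23, 21)*(E + R(-2, 11)) = 23*(-75 - 768) = 23*(-843) = -19389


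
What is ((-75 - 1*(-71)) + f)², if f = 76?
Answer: 5184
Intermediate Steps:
((-75 - 1*(-71)) + f)² = ((-75 - 1*(-71)) + 76)² = ((-75 + 71) + 76)² = (-4 + 76)² = 72² = 5184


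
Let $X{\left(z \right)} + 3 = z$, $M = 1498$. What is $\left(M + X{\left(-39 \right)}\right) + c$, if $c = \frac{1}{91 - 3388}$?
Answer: $\frac{4800431}{3297} \approx 1456.0$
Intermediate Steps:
$X{\left(z \right)} = -3 + z$
$c = - \frac{1}{3297}$ ($c = \frac{1}{-3297} = - \frac{1}{3297} \approx -0.00030331$)
$\left(M + X{\left(-39 \right)}\right) + c = \left(1498 - 42\right) - \frac{1}{3297} = 1456 - \frac{1}{3297} = \frac{4800431}{3297}$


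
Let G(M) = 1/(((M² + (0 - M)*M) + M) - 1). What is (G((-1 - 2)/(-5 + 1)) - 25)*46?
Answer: -1334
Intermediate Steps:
G(M) = 1/(-1 + M) (G(M) = 1/(((M² + (-M)*M) + M) - 1) = 1/(((M² - M²) + M) - 1) = 1/((0 + M) - 1) = 1/(M - 1) = 1/(-1 + M))
(G((-1 - 2)/(-5 + 1)) - 25)*46 = (1/(-1 + (-1 - 2)/(-5 + 1)) - 25)*46 = (1/(-1 - 3/(-4)) - 25)*46 = (1/(-1 - 3*(-¼)) - 25)*46 = (1/(-1 + ¾) - 25)*46 = (1/(-¼) - 25)*46 = (-4 - 25)*46 = -29*46 = -1334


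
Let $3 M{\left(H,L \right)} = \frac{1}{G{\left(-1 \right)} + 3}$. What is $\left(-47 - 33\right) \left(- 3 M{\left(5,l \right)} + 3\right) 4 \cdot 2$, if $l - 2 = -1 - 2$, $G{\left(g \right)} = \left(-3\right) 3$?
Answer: $- \frac{6080}{3} \approx -2026.7$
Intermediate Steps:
$G{\left(g \right)} = -9$
$l = -1$ ($l = 2 - 3 = -1$)
$M{\left(H,L \right)} = - \frac{1}{18}$ ($M{\left(H,L \right)} = \frac{1}{3 \left(-9 + 3\right)} = \frac{1}{3 \left(-6\right)} = \frac{1}{3} \left(- \frac{1}{6}\right) = - \frac{1}{18}$)
$\left(-47 - 33\right) \left(- 3 M{\left(5,l \right)} + 3\right) 4 \cdot 2 = \left(-47 - 33\right) \left(\left(-3\right) \left(- \frac{1}{18}\right) + 3\right) 4 \cdot 2 = - 80 \left(\frac{1}{6} + 3\right) 4 \cdot 2 = - 80 \cdot \frac{19}{6} \cdot 4 \cdot 2 = - 80 \cdot \frac{38}{3} \cdot 2 = \left(-80\right) \frac{76}{3} = - \frac{6080}{3}$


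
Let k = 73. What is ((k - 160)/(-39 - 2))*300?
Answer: 26100/41 ≈ 636.58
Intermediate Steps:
((k - 160)/(-39 - 2))*300 = ((73 - 160)/(-39 - 2))*300 = -87/(-41)*300 = -87*(-1/41)*300 = (87/41)*300 = 26100/41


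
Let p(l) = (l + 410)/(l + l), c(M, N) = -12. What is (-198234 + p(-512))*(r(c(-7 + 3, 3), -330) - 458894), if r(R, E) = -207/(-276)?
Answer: 186302871163761/2048 ≈ 9.0968e+10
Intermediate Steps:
p(l) = (410 + l)/(2*l) (p(l) = (410 + l)/((2*l)) = (410 + l)*(1/(2*l)) = (410 + l)/(2*l))
r(R, E) = ¾ (r(R, E) = -207*(-1/276) = ¾)
(-198234 + p(-512))*(r(c(-7 + 3, 3), -330) - 458894) = (-198234 + (½)*(410 - 512)/(-512))*(¾ - 458894) = (-198234 + (½)*(-1/512)*(-102))*(-1835573/4) = (-198234 + 51/512)*(-1835573/4) = -101495757/512*(-1835573/4) = 186302871163761/2048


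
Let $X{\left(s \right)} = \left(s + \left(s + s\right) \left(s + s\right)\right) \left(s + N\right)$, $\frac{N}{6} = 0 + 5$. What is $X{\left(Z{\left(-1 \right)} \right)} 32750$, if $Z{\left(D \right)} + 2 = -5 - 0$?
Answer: $142364250$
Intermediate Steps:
$N = 30$ ($N = 6 \left(0 + 5\right) = 6 \cdot 5 = 30$)
$Z{\left(D \right)} = -7$ ($Z{\left(D \right)} = -2 - 5 = -7$)
$X{\left(s \right)} = \left(30 + s\right) \left(s + 4 s^{2}\right)$ ($X{\left(s \right)} = \left(s + \left(s + s\right) \left(s + s\right)\right) \left(s + 30\right) = \left(s + 2 s 2 s\right) \left(30 + s\right) = \left(s + 4 s^{2}\right) \left(30 + s\right) = \left(30 + s\right) \left(s + 4 s^{2}\right)$)
$X{\left(Z{\left(-1 \right)} \right)} 32750 = - 7 \left(30 + 4 \left(-7\right)^{2} + 121 \left(-7\right)\right) 32750 = - 7 \left(30 + 4 \cdot 49 - 847\right) 32750 = - 7 \left(30 + 196 - 847\right) 32750 = \left(-7\right) \left(-621\right) 32750 = 4347 \cdot 32750 = 142364250$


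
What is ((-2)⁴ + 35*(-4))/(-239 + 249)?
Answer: -62/5 ≈ -12.400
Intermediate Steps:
((-2)⁴ + 35*(-4))/(-239 + 249) = (16 - 140)/10 = -124*⅒ = -62/5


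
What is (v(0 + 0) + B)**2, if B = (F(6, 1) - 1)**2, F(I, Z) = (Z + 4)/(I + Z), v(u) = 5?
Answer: 62001/2401 ≈ 25.823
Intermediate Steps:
F(I, Z) = (4 + Z)/(I + Z)
B = 4/49 (B = ((4 + 1)/(6 + 1) - 1)**2 = (5/7 - 1)**2 = (-2/7)**2 = 4/49 ≈ 0.081633)
(v(0 + 0) + B)**2 = (5 + 4/49)**2 = (249/49)**2 = 62001/2401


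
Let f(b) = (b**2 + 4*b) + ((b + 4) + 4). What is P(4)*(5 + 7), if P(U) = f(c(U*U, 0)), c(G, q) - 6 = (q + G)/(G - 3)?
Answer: 195576/169 ≈ 1157.3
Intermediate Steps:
c(G, q) = 6 + (G + q)/(-3 + G) (c(G, q) = 6 + (q + G)/(G - 3) = 6 + (G + q)/(-3 + G))
f(b) = 8 + b**2 + 5*b (f(b) = (b**2 + 4*b) + ((4 + b) + 4) = (b**2 + 4*b) + (8 + b) = 8 + b**2 + 5*b)
P(U) = 8 + (-18 + 7*U**2)**2/(-3 + U**2)**2 + 5*(-18 + 7*U**2)/(-3 + U**2) (P(U) = 8 + ((-18 + 0 + 7*(U*U))/(-3 + U*U))**2 + 5*((-18 + 0 + 7*(U*U))/(-3 + U*U)) = 8 + ((-18 + 0 + 7*U**2)/(-3 + U**2))**2 + 5*((-18 + 0 + 7*U**2)/(-3 + U**2)) = 8 + ((-18 + 7*U**2)/(-3 + U**2))**2 + 5*((-18 + 7*U**2)/(-3 + U**2)) = 8 + (-18 + 7*U**2)**2/(-3 + U**2)**2 + 5*(-18 + 7*U**2)/(-3 + U**2))
P(4)*(5 + 7) = ((666 - 495*4**2 + 92*4**4)/(9 + 4**4 - 6*4**2))*(5 + 7) = ((666 - 495*16 + 92*256)/(9 + 256 - 6*16))*12 = ((666 - 7920 + 23552)/(9 + 256 - 96))*12 = (16298/169)*12 = 195576/169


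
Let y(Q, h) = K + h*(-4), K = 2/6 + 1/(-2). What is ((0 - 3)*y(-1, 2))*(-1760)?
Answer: -43120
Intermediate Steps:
K = -⅙ (K = 2*(⅙) + 1*(-½) = ⅓ - ½ = -⅙ ≈ -0.16667)
y(Q, h) = -⅙ - 4*h (y(Q, h) = -⅙ + h*(-4) = -⅙ - 4*h)
((0 - 3)*y(-1, 2))*(-1760) = ((0 - 3)*(-⅙ - 4*2))*(-1760) = -3*(-⅙ - 8)*(-1760) = -3*(-49/6)*(-1760) = (49/2)*(-1760) = -43120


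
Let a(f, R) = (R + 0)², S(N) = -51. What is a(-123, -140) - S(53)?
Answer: 19651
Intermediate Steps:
a(f, R) = R²
a(-123, -140) - S(53) = (-140)² - 1*(-51) = 19600 + 51 = 19651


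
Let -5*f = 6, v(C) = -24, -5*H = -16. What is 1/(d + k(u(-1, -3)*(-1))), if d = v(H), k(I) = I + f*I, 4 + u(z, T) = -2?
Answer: -5/126 ≈ -0.039683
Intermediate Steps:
H = 16/5 (H = -1/5*(-16) = 16/5 ≈ 3.2000)
u(z, T) = -6 (u(z, T) = -4 - 2 = -6)
f = -6/5 (f = -1/5*6 = -6/5 ≈ -1.2000)
k(I) = -I/5 (k(I) = I - 6*I/5 = -I/5)
d = -24
1/(d + k(u(-1, -3)*(-1))) = 1/(-24 - (-6)*(-1)/5) = 1/(-24 - 1/5*6) = 1/(-24 - 6/5) = 1/(-126/5) = -5/126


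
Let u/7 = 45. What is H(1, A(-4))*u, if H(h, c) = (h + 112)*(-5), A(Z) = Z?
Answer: -177975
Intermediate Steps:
u = 315 (u = 7*45 = 315)
H(h, c) = -560 - 5*h (H(h, c) = (112 + h)*(-5) = -560 - 5*h)
H(1, A(-4))*u = (-560 - 5*1)*315 = (-560 - 5)*315 = -565*315 = -177975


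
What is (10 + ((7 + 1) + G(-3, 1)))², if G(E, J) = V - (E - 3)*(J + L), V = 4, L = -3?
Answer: 100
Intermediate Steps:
G(E, J) = 4 - (-3 + E)*(-3 + J) (G(E, J) = 4 - (E - 3)*(J - 3) = 4 - (-3 + E)*(-3 + J))
(10 + ((7 + 1) + G(-3, 1)))² = (10 + ((7 + 1) + (-5 + 3*(-3) + 3*1 - 1*(-3)*1)))² = (10 + (8 + (-5 - 9 + 3 + 3)))² = (10 + (8 - 8))² = (10 + 0)² = 10² = 100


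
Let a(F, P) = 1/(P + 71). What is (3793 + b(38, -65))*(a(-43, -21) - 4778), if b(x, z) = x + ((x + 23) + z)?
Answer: -914266473/50 ≈ -1.8285e+7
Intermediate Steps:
a(F, P) = 1/(71 + P)
b(x, z) = 23 + z + 2*x (b(x, z) = x + ((23 + x) + z) = x + (23 + x + z) = 23 + z + 2*x)
(3793 + b(38, -65))*(a(-43, -21) - 4778) = (3793 + (23 - 65 + 2*38))*(1/(71 - 21) - 4778) = (3793 + (23 - 65 + 76))*(1/50 - 4778) = (3793 + 34)*(1/50 - 4778) = 3827*(-238899/50) = -914266473/50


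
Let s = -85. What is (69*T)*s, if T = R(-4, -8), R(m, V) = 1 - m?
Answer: -29325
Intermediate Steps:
T = 5 (T = 1 - 1*(-4) = 1 + 4 = 5)
(69*T)*s = (69*5)*(-85) = 345*(-85) = -29325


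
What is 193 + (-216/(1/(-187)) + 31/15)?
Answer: 608806/15 ≈ 40587.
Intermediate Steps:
193 + (-216/(1/(-187)) + 31/15) = 193 + (-216/(-1/187) + 31*(1/15)) = 193 + (-216*(-187) + 31/15) = 193 + (40392 + 31/15) = 193 + 605911/15 = 608806/15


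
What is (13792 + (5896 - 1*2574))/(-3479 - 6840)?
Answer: -17114/10319 ≈ -1.6585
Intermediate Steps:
(13792 + (5896 - 1*2574))/(-3479 - 6840) = (13792 + (5896 - 2574))/(-10319) = (13792 + 3322)*(-1/10319) = 17114*(-1/10319) = -17114/10319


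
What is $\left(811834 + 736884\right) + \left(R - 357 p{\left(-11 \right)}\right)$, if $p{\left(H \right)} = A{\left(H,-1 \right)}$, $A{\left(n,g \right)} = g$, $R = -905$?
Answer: $1548170$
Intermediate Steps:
$p{\left(H \right)} = -1$
$\left(811834 + 736884\right) + \left(R - 357 p{\left(-11 \right)}\right) = \left(811834 + 736884\right) - 548 = 1548718 + \left(-905 + 357\right) = 1548718 - 548 = 1548170$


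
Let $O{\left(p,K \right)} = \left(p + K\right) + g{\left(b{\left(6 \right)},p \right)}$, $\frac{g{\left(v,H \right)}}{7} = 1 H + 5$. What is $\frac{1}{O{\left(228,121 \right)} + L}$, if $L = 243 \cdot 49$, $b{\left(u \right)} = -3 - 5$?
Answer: $\frac{1}{13887} \approx 7.201 \cdot 10^{-5}$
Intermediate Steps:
$b{\left(u \right)} = -8$
$L = 11907$
$g{\left(v,H \right)} = 35 + 7 H$ ($g{\left(v,H \right)} = 7 \left(1 H + 5\right) = 7 \left(H + 5\right) = 7 \left(5 + H\right) = 35 + 7 H$)
$O{\left(p,K \right)} = 35 + K + 8 p$ ($O{\left(p,K \right)} = \left(p + K\right) + \left(35 + 7 p\right) = \left(K + p\right) + \left(35 + 7 p\right) = 35 + K + 8 p$)
$\frac{1}{O{\left(228,121 \right)} + L} = \frac{1}{\left(35 + 121 + 8 \cdot 228\right) + 11907} = \frac{1}{\left(35 + 121 + 1824\right) + 11907} = \frac{1}{1980 + 11907} = \frac{1}{13887}$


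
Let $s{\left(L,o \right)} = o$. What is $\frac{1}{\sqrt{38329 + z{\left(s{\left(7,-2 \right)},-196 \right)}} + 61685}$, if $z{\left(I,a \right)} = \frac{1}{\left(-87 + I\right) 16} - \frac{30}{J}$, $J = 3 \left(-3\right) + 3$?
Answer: $\frac{17567888}{1083664253757} - \frac{4 \sqrt{4858297735}}{5418321268785} \approx 1.616 \cdot 10^{-5}$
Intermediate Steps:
$J = -6$ ($J = -9 + 3 = -6$)
$z{\left(I,a \right)} = 5 + \frac{1}{16 \left(-87 + I\right)}$ ($z{\left(I,a \right)} = \frac{1}{\left(-87 + I\right) 16} - \frac{30}{-6} = \frac{1}{-87 + I} \frac{1}{16} - -5 = \frac{1}{16 \left(-87 + I\right)} + 5 = 5 + \frac{1}{16 \left(-87 + I\right)}$)
$\frac{1}{\sqrt{38329 + z{\left(s{\left(7,-2 \right)},-196 \right)}} + 61685} = \frac{1}{\sqrt{38329 + \frac{-6959 + 80 \left(-2\right)}{16 \left(-87 - 2\right)}} + 61685} = \frac{1}{\sqrt{38329 + \frac{-6959 - 160}{16 \left(-89\right)}} + 61685} = \frac{1}{\sqrt{38329 + \frac{1}{16} \left(- \frac{1}{89}\right) \left(-7119\right)} + 61685} = \frac{1}{\sqrt{38329 + \frac{7119}{1424}} + 61685} = \frac{1}{\sqrt{\frac{54587615}{1424}} + 61685} = \frac{1}{\frac{\sqrt{4858297735}}{356} + 61685} = \frac{1}{61685 + \frac{\sqrt{4858297735}}{356}}$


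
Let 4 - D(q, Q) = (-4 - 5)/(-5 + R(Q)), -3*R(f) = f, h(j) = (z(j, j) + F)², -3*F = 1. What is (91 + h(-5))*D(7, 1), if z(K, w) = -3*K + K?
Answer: 15355/36 ≈ 426.53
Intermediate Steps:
z(K, w) = -2*K
F = -⅓ (F = -⅓*1 = -⅓ ≈ -0.33333)
h(j) = (-⅓ - 2*j)² (h(j) = (-2*j - ⅓)² = (-⅓ - 2*j)²)
R(f) = -f/3
D(q, Q) = 4 + 9/(-5 - Q/3) (D(q, Q) = 4 - (-4 - 5)/(-5 - Q/3) = 4 - (-9)/(-5 - Q/3) = 4 + 9/(-5 - Q/3))
(91 + h(-5))*D(7, 1) = (91 + (1 + 6*(-5))²/9)*((33 + 4*1)/(15 + 1)) = (91 + (1 - 30)²/9)*((33 + 4)/16) = (91 + (⅑)*(-29)²)*((1/16)*37) = (91 + (⅑)*841)*(37/16) = (91 + 841/9)*(37/16) = (1660/9)*(37/16) = 15355/36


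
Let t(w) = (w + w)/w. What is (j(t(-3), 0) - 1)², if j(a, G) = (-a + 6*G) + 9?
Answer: 36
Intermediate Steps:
t(w) = 2 (t(w) = (2*w)/w = 2)
j(a, G) = 9 - a + 6*G
(j(t(-3), 0) - 1)² = ((9 - 1*2 + 6*0) - 1)² = ((9 - 2 + 0) - 1)² = (7 - 1)² = 6² = 36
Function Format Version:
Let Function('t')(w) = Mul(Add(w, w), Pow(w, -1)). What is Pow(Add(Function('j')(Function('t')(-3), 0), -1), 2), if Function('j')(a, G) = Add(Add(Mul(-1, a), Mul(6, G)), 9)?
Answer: 36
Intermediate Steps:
Function('t')(w) = 2 (Function('t')(w) = Mul(Mul(2, w), Pow(w, -1)) = 2)
Function('j')(a, G) = Add(9, Mul(-1, a), Mul(6, G))
Pow(Add(Function('j')(Function('t')(-3), 0), -1), 2) = Pow(Add(Add(9, Mul(-1, 2), Mul(6, 0)), -1), 2) = Pow(Add(Add(9, -2, 0), -1), 2) = Pow(Add(7, -1), 2) = Pow(6, 2) = 36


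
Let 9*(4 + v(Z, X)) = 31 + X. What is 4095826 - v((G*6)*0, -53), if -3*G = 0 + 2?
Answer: 36862492/9 ≈ 4.0958e+6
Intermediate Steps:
G = -⅔ (G = -(0 + 2)/3 = -⅓*2 = -⅔ ≈ -0.66667)
v(Z, X) = -5/9 + X/9 (v(Z, X) = -4 + (31 + X)/9 = -4 + (31/9 + X/9) = -5/9 + X/9)
4095826 - v((G*6)*0, -53) = 4095826 - (-5/9 + (⅑)*(-53)) = 4095826 - (-5/9 - 53/9) = 4095826 - 1*(-58/9) = 4095826 + 58/9 = 36862492/9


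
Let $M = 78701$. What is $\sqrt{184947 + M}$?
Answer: $4 \sqrt{16478} \approx 513.47$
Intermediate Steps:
$\sqrt{184947 + M} = \sqrt{184947 + 78701} = \sqrt{263648} = 4 \sqrt{16478}$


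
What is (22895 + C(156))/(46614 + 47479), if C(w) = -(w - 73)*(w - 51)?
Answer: 14180/94093 ≈ 0.15070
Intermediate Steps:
C(w) = -(-73 + w)*(-51 + w)
(22895 + C(156))/(46614 + 47479) = (22895 + (-3723 - 1*156² + 124*156))/(46614 + 47479) = (22895 + (-3723 - 1*24336 + 19344))/94093 = (22895 + (-3723 - 24336 + 19344))*(1/94093) = (22895 - 8715)*(1/94093) = 14180*(1/94093) = 14180/94093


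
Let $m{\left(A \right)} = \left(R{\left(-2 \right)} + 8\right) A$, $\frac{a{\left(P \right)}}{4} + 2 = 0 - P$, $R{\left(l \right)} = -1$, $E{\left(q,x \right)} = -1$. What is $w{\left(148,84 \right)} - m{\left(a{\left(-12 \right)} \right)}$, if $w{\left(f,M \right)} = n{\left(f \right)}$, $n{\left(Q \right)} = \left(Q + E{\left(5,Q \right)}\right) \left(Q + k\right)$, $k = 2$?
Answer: $21770$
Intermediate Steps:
$n{\left(Q \right)} = \left(-1 + Q\right) \left(2 + Q\right)$ ($n{\left(Q \right)} = \left(Q - 1\right) \left(Q + 2\right) = \left(-1 + Q\right) \left(2 + Q\right)$)
$w{\left(f,M \right)} = -2 + f + f^{2}$
$a{\left(P \right)} = -8 - 4 P$ ($a{\left(P \right)} = -8 + 4 \left(0 - P\right) = -8 + 4 \left(- P\right) = -8 - 4 P$)
$m{\left(A \right)} = 7 A$ ($m{\left(A \right)} = \left(-1 + 8\right) A = 7 A$)
$w{\left(148,84 \right)} - m{\left(a{\left(-12 \right)} \right)} = \left(-2 + 148 + 148^{2}\right) - 7 \left(-8 - -48\right) = \left(-2 + 148 + 21904\right) - 7 \left(-8 + 48\right) = 22050 - 7 \cdot 40 = 22050 - 280 = 21770$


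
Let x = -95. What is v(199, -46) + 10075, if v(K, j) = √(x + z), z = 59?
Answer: 10075 + 6*I ≈ 10075.0 + 6.0*I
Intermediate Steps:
v(K, j) = 6*I (v(K, j) = √(-95 + 59) = √(-36) = 6*I)
v(199, -46) + 10075 = 6*I + 10075 = 10075 + 6*I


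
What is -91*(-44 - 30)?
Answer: 6734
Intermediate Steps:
-91*(-44 - 30) = -91*(-74) = 6734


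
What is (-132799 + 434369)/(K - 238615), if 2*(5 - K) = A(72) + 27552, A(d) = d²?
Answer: -150785/127489 ≈ -1.1827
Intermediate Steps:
K = -16363 (K = 5 - (72² + 27552)/2 = 5 - (5184 + 27552)/2 = 5 - ½*32736 = 5 - 16368 = -16363)
(-132799 + 434369)/(K - 238615) = (-132799 + 434369)/(-16363 - 238615) = 301570/(-254978) = 301570*(-1/254978) = -150785/127489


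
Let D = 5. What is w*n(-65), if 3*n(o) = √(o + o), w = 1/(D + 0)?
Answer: I*√130/15 ≈ 0.76012*I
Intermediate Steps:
w = ⅕ (w = 1/(5 + 0) = 1/5 = ⅕ ≈ 0.20000)
n(o) = √2*√o/3 (n(o) = √(o + o)/3 = √(2*o)/3 = (√2*√o)/3 = √2*√o/3)
w*n(-65) = (√2*√(-65)/3)/5 = (√2*(I*√65)/3)/5 = (I*√130/3)/5 = I*√130/15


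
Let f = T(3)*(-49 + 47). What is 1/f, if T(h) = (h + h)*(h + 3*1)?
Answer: -1/72 ≈ -0.013889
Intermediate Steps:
T(h) = 2*h*(3 + h) (T(h) = (2*h)*(h + 3) = (2*h)*(3 + h) = 2*h*(3 + h))
f = -72 (f = (2*3*(3 + 3))*(-49 + 47) = (2*3*6)*(-2) = 36*(-2) = -72)
1/f = 1/(-72) = -1/72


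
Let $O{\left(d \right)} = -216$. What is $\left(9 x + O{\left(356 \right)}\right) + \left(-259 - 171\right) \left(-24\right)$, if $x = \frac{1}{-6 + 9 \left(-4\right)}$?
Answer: $\frac{141453}{14} \approx 10104.0$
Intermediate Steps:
$x = - \frac{1}{42}$ ($x = \frac{1}{-6 - 36} = \frac{1}{-42} = - \frac{1}{42} \approx -0.02381$)
$\left(9 x + O{\left(356 \right)}\right) + \left(-259 - 171\right) \left(-24\right) = \left(9 \left(- \frac{1}{42}\right) - 216\right) + \left(-259 - 171\right) \left(-24\right) = \left(- \frac{3}{14} - 216\right) - -10320 = - \frac{3027}{14} + 10320 = \frac{141453}{14}$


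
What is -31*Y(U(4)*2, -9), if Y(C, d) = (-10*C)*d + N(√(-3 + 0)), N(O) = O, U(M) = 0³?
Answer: -31*I*√3 ≈ -53.694*I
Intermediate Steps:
U(M) = 0
Y(C, d) = I*√3 - 10*C*d (Y(C, d) = (-10*C)*d + √(-3 + 0) = -10*C*d + √(-3) = -10*C*d + I*√3 = I*√3 - 10*C*d)
-31*Y(U(4)*2, -9) = -31*(I*√3 - 10*0*2*(-9)) = -31*(I*√3 - 10*0*(-9)) = -31*(I*√3 + 0) = -31*I*√3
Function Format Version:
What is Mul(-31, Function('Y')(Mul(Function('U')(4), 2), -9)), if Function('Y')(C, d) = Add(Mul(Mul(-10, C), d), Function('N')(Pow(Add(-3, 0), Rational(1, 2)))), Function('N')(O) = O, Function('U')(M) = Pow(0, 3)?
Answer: Mul(-31, I, Pow(3, Rational(1, 2))) ≈ Mul(-53.694, I)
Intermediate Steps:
Function('U')(M) = 0
Function('Y')(C, d) = Add(Mul(I, Pow(3, Rational(1, 2))), Mul(-10, C, d)) (Function('Y')(C, d) = Add(Mul(Mul(-10, C), d), Pow(Add(-3, 0), Rational(1, 2))) = Add(Mul(-10, C, d), Pow(-3, Rational(1, 2))) = Add(Mul(-10, C, d), Mul(I, Pow(3, Rational(1, 2)))) = Add(Mul(I, Pow(3, Rational(1, 2))), Mul(-10, C, d)))
Mul(-31, Function('Y')(Mul(Function('U')(4), 2), -9)) = Mul(-31, Add(Mul(I, Pow(3, Rational(1, 2))), Mul(-10, Mul(0, 2), -9))) = Mul(-31, Add(Mul(I, Pow(3, Rational(1, 2))), Mul(-10, 0, -9))) = Mul(-31, Add(Mul(I, Pow(3, Rational(1, 2))), 0)) = Mul(-31, Mul(I, Pow(3, Rational(1, 2)))) = Mul(-31, I, Pow(3, Rational(1, 2)))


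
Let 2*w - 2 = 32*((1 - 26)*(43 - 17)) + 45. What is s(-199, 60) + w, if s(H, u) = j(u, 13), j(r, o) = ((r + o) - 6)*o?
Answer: -19011/2 ≈ -9505.5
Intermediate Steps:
j(r, o) = o*(-6 + o + r) (j(r, o) = ((o + r) - 6)*o = (-6 + o + r)*o = o*(-6 + o + r))
s(H, u) = 91 + 13*u (s(H, u) = 13*(-6 + 13 + u) = 13*(7 + u) = 91 + 13*u)
w = -20753/2 (w = 1 + (32*((1 - 26)*(43 - 17)) + 45)/2 = 1 + (32*(-25*26) + 45)/2 = 1 + (32*(-650) + 45)/2 = 1 + (-20800 + 45)/2 = 1 + (½)*(-20755) = 1 - 20755/2 = -20753/2 ≈ -10377.)
s(-199, 60) + w = (91 + 13*60) - 20753/2 = (91 + 780) - 20753/2 = 871 - 20753/2 = -19011/2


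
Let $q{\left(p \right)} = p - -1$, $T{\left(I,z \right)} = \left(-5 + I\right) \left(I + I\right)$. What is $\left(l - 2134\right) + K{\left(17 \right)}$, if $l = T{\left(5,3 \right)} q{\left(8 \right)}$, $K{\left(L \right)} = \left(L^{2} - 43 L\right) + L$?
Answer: $-2559$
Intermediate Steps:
$K{\left(L \right)} = L^{2} - 42 L$
$T{\left(I,z \right)} = 2 I \left(-5 + I\right)$ ($T{\left(I,z \right)} = \left(-5 + I\right) 2 I = 2 I \left(-5 + I\right)$)
$q{\left(p \right)} = 1 + p$ ($q{\left(p \right)} = p + 1 = 1 + p$)
$l = 0$ ($l = 2 \cdot 5 \left(-5 + 5\right) \left(1 + 8\right) = 2 \cdot 5 \cdot 0 \cdot 9 = 0 \cdot 9 = 0$)
$\left(l - 2134\right) + K{\left(17 \right)} = \left(0 - 2134\right) + 17 \left(-42 + 17\right) = -2134 + 17 \left(-25\right) = -2134 - 425 = -2559$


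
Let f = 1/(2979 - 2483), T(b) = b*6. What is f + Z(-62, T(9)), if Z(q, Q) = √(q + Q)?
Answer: 1/496 + 2*I*√2 ≈ 0.0020161 + 2.8284*I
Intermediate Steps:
T(b) = 6*b
Z(q, Q) = √(Q + q)
f = 1/496 ≈ 0.0020161
f + Z(-62, T(9)) = 1/496 + √(6*9 - 62) = 1/496 + √(54 - 62) = 1/496 + √(-8) = 1/496 + 2*I*√2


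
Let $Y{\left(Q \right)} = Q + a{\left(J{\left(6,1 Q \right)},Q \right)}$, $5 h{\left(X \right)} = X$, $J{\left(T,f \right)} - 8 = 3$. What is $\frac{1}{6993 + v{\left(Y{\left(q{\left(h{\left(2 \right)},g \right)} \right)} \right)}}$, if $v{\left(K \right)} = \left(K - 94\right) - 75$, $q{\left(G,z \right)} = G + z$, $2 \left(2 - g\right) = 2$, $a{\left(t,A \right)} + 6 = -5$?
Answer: $\frac{5}{34072} \approx 0.00014675$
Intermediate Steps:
$J{\left(T,f \right)} = 11$ ($J{\left(T,f \right)} = 8 + 3 = 11$)
$a{\left(t,A \right)} = -11$ ($a{\left(t,A \right)} = -6 - 5 = -11$)
$h{\left(X \right)} = \frac{X}{5}$
$g = 1$ ($g = 2 - 1 = 1$)
$Y{\left(Q \right)} = -11 + Q$ ($Y{\left(Q \right)} = Q - 11 = -11 + Q$)
$v{\left(K \right)} = -169 + K$ ($v{\left(K \right)} = \left(-94 + K\right) - 75 = -169 + K$)
$\frac{1}{6993 + v{\left(Y{\left(q{\left(h{\left(2 \right)},g \right)} \right)} \right)}} = \frac{1}{6993 + \left(-169 + \left(-11 + \left(\frac{1}{5} \cdot 2 + 1\right)\right)\right)} = \frac{1}{6993 + \left(-169 + \left(-11 + \left(\frac{2}{5} + 1\right)\right)\right)} = \frac{1}{6993 + \left(-169 + \left(-11 + \frac{7}{5}\right)\right)} = \frac{1}{6993 - \frac{893}{5}} = \frac{1}{\frac{34072}{5}} = \frac{5}{34072}$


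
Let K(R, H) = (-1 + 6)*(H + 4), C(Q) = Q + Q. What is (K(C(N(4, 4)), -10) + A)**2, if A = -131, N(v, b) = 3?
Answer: 25921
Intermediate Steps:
C(Q) = 2*Q
K(R, H) = 20 + 5*H (K(R, H) = 5*(4 + H) = 20 + 5*H)
(K(C(N(4, 4)), -10) + A)**2 = ((20 + 5*(-10)) - 131)**2 = ((20 - 50) - 131)**2 = (-30 - 131)**2 = (-161)**2 = 25921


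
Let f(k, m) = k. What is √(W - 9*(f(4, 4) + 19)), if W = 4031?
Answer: 4*√239 ≈ 61.839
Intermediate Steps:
√(W - 9*(f(4, 4) + 19)) = √(4031 - 9*(4 + 19)) = √(4031 - 9*23) = √(4031 - 207) = √3824 = 4*√239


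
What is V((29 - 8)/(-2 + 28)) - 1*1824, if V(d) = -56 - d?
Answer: -48901/26 ≈ -1880.8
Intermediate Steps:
V((29 - 8)/(-2 + 28)) - 1*1824 = (-56 - (29 - 8)/(-2 + 28)) - 1*1824 = (-56 - 21/26) - 1824 = -1477/26 - 1824 = -48901/26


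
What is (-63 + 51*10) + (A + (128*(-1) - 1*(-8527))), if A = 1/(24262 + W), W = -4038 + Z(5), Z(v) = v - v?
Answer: 178901505/20224 ≈ 8846.0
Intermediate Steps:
Z(v) = 0
W = -4038 (W = -4038 + 0 = -4038)
A = 1/20224 (A = 1/(24262 - 4038) = 1/20224 ≈ 4.9446e-5)
(-63 + 51*10) + (A + (128*(-1) - 1*(-8527))) = (-63 + 51*10) + (1/20224 + (128*(-1) - 1*(-8527))) = (-63 + 510) + (1/20224 + (-128 + 8527)) = 447 + (1/20224 + 8399) = 447 + 169861377/20224 = 178901505/20224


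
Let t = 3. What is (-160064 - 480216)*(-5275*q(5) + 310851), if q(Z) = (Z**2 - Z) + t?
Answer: -121349707280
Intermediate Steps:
q(Z) = 3 + Z**2 - Z (q(Z) = (Z**2 - Z) + 3 = 3 + Z**2 - Z)
(-160064 - 480216)*(-5275*q(5) + 310851) = (-160064 - 480216)*(-5275*(3 + 5**2 - 1*5) + 310851) = -640280*(-5275*(3 + 25 - 5) + 310851) = -640280*(-5275*23 + 310851) = -640280*(-121325 + 310851) = -640280*189526 = -121349707280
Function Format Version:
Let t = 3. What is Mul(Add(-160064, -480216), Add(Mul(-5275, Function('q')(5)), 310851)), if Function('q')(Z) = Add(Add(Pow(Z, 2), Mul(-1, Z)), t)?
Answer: -121349707280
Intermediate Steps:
Function('q')(Z) = Add(3, Pow(Z, 2), Mul(-1, Z)) (Function('q')(Z) = Add(Add(Pow(Z, 2), Mul(-1, Z)), 3) = Add(3, Pow(Z, 2), Mul(-1, Z)))
Mul(Add(-160064, -480216), Add(Mul(-5275, Function('q')(5)), 310851)) = Mul(Add(-160064, -480216), Add(Mul(-5275, Add(3, Pow(5, 2), Mul(-1, 5))), 310851)) = Mul(-640280, Add(Mul(-5275, Add(3, 25, -5)), 310851)) = Mul(-640280, Add(Mul(-5275, 23), 310851)) = Mul(-640280, Add(-121325, 310851)) = Mul(-640280, 189526) = -121349707280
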